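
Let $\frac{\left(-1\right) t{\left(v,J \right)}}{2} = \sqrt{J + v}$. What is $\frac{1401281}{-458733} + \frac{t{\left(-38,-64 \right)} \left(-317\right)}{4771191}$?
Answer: $- \frac{1401281}{458733} + \frac{634 i \sqrt{102}}{4771191} \approx -3.0547 + 0.001342 i$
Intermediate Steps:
$t{\left(v,J \right)} = - 2 \sqrt{J + v}$
$\frac{1401281}{-458733} + \frac{t{\left(-38,-64 \right)} \left(-317\right)}{4771191} = \frac{1401281}{-458733} + \frac{- 2 \sqrt{-64 - 38} \left(-317\right)}{4771191} = 1401281 \left(- \frac{1}{458733}\right) + - 2 \sqrt{-102} \left(-317\right) \frac{1}{4771191} = - \frac{1401281}{458733} + - 2 i \sqrt{102} \left(-317\right) \frac{1}{4771191} = - \frac{1401281}{458733} + 634 i \sqrt{102} \cdot \frac{1}{4771191} = - \frac{1401281}{458733} + \frac{634 i \sqrt{102}}{4771191}$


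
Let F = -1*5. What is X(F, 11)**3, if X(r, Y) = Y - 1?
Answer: 1000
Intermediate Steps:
F = -5
X(r, Y) = -1 + Y
X(F, 11)**3 = (-1 + 11)**3 = 10**3 = 1000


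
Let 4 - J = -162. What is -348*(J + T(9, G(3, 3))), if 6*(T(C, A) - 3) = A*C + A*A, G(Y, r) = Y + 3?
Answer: -64032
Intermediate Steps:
J = 166 (J = 4 - 1*(-162) = 4 + 162 = 166)
G(Y, r) = 3 + Y
T(C, A) = 3 + A**2/6 + A*C/6 (T(C, A) = 3 + (A*C + A*A)/6 = 3 + (A*C + A**2)/6 = 3 + (A**2 + A*C)/6 = 3 + (A**2/6 + A*C/6) = 3 + A**2/6 + A*C/6)
-348*(J + T(9, G(3, 3))) = -348*(166 + (3 + (3 + 3)**2/6 + (1/6)*(3 + 3)*9)) = -348*(166 + (3 + (1/6)*6**2 + (1/6)*6*9)) = -348*(166 + (3 + (1/6)*36 + 9)) = -348*(166 + (3 + 6 + 9)) = -348*(166 + 18) = -348*184 = -64032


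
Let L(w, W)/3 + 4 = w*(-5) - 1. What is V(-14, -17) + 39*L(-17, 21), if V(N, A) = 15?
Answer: 9375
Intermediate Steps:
L(w, W) = -15 - 15*w (L(w, W) = -12 + 3*(w*(-5) - 1) = -12 + 3*(-5*w - 1) = -12 + 3*(-1 - 5*w) = -12 + (-3 - 15*w) = -15 - 15*w)
V(-14, -17) + 39*L(-17, 21) = 15 + 39*(-15 - 15*(-17)) = 15 + 39*(-15 + 255) = 15 + 39*240 = 15 + 9360 = 9375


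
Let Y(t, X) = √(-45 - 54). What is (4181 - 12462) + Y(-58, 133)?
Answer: -8281 + 3*I*√11 ≈ -8281.0 + 9.9499*I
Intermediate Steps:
Y(t, X) = 3*I*√11 (Y(t, X) = √(-99) = 3*I*√11)
(4181 - 12462) + Y(-58, 133) = (4181 - 12462) + 3*I*√11 = -8281 + 3*I*√11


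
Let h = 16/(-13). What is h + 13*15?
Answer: 2519/13 ≈ 193.77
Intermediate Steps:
h = -16/13 (h = 16*(-1/13) = -16/13 ≈ -1.2308)
h + 13*15 = -16/13 + 13*15 = -16/13 + 195 = 2519/13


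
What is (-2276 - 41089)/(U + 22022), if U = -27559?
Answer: 885/113 ≈ 7.8319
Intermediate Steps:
(-2276 - 41089)/(U + 22022) = (-2276 - 41089)/(-27559 + 22022) = -43365/(-5537) = -43365*(-1/5537) = 885/113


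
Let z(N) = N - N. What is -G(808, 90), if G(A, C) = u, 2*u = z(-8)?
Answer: 0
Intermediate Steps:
z(N) = 0
u = 0 (u = (½)*0 = 0)
G(A, C) = 0
-G(808, 90) = -1*0 = 0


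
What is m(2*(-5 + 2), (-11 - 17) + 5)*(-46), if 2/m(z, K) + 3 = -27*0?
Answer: 92/3 ≈ 30.667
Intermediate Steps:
m(z, K) = -⅔ (m(z, K) = 2/(-3 - 27*0) = 2/(-3 + 0) = 2/(-3) = 2*(-⅓) = -⅔)
m(2*(-5 + 2), (-11 - 17) + 5)*(-46) = -⅔*(-46) = 92/3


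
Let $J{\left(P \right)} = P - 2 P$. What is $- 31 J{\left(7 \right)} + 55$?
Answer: $272$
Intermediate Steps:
$J{\left(P \right)} = - P$
$- 31 J{\left(7 \right)} + 55 = - 31 \left(\left(-1\right) 7\right) + 55 = \left(-31\right) \left(-7\right) + 55 = 217 + 55 = 272$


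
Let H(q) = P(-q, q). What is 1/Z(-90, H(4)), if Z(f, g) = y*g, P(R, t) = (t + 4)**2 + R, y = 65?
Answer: 1/3900 ≈ 0.00025641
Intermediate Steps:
P(R, t) = R + (4 + t)**2 (P(R, t) = (4 + t)**2 + R = R + (4 + t)**2)
H(q) = (4 + q)**2 - q (H(q) = -q + (4 + q)**2 = (4 + q)**2 - q)
Z(f, g) = 65*g
1/Z(-90, H(4)) = 1/(65*((4 + 4)**2 - 1*4)) = 1/(65*(8**2 - 4)) = 1/(65*(64 - 4)) = 1/(65*60) = 1/3900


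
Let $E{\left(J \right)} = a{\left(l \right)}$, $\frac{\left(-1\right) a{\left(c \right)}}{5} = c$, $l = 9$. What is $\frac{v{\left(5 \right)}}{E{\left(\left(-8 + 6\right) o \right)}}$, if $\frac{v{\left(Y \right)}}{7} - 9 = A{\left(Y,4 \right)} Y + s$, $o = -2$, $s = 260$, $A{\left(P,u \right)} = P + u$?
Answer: $- \frac{2198}{45} \approx -48.844$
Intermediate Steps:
$v{\left(Y \right)} = 1883 + 7 Y \left(4 + Y\right)$ ($v{\left(Y \right)} = 63 + 7 \left(\left(Y + 4\right) Y + 260\right) = 63 + 7 \left(\left(4 + Y\right) Y + 260\right) = 63 + 7 \left(Y \left(4 + Y\right) + 260\right) = 63 + 7 \left(260 + Y \left(4 + Y\right)\right) = 63 + \left(1820 + 7 Y \left(4 + Y\right)\right) = 1883 + 7 Y \left(4 + Y\right)$)
$a{\left(c \right)} = - 5 c$
$E{\left(J \right)} = -45$ ($E{\left(J \right)} = \left(-5\right) 9 = -45$)
$\frac{v{\left(5 \right)}}{E{\left(\left(-8 + 6\right) o \right)}} = \frac{1883 + 7 \cdot 5 \left(4 + 5\right)}{-45} = \left(1883 + 7 \cdot 5 \cdot 9\right) \left(- \frac{1}{45}\right) = \left(1883 + 315\right) \left(- \frac{1}{45}\right) = 2198 \left(- \frac{1}{45}\right) = - \frac{2198}{45}$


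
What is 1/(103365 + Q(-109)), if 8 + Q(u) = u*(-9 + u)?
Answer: 1/116219 ≈ 8.6044e-6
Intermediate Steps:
Q(u) = -8 + u*(-9 + u)
1/(103365 + Q(-109)) = 1/(103365 + (-8 + (-109)² - 9*(-109))) = 1/(103365 + (-8 + 11881 + 981)) = 1/(103365 + 12854) = 1/116219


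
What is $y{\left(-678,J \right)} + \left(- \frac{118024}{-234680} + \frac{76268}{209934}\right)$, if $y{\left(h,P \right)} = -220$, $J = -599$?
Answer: $- \frac{674758288859}{3079206945} \approx -219.13$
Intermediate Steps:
$y{\left(-678,J \right)} + \left(- \frac{118024}{-234680} + \frac{76268}{209934}\right) = -220 + \left(- \frac{118024}{-234680} + \frac{76268}{209934}\right) = -220 + \left(\left(-118024\right) \left(- \frac{1}{234680}\right) + 76268 \cdot \frac{1}{209934}\right) = -220 + \left(\frac{14753}{29335} + \frac{38134}{104967}\right) = -220 + \frac{2667239041}{3079206945} = - \frac{674758288859}{3079206945}$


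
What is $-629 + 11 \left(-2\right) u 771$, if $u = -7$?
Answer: $118105$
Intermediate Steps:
$-629 + 11 \left(-2\right) u 771 = -629 + 11 \left(-2\right) \left(-7\right) 771 = -629 + \left(-22\right) \left(-7\right) 771 = -629 + 154 \cdot 771 = -629 + 118734 = 118105$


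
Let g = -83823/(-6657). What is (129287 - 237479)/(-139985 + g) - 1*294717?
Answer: -45769249399455/155299387 ≈ -2.9472e+5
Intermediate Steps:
g = 27941/2219 (g = -83823*(-1/6657) = 27941/2219 ≈ 12.592)
(129287 - 237479)/(-139985 + g) - 1*294717 = (129287 - 237479)/(-139985 + 27941/2219) - 1*294717 = -108192/(-310598774/2219) - 294717 = -108192*(-2219/310598774) - 294717 = 120039024/155299387 - 294717 = -45769249399455/155299387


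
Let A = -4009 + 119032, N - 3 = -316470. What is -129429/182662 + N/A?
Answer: -24231269007/7003443742 ≈ -3.4599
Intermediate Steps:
N = -316467 (N = 3 - 316470 = -316467)
A = 115023
-129429/182662 + N/A = -129429/182662 - 316467/115023 = -129429*1/182662 - 316467*1/115023 = -129429/182662 - 105489/38341 = -24231269007/7003443742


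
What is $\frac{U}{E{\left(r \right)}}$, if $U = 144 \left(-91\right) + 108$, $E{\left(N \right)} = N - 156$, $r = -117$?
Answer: $\frac{4332}{91} \approx 47.604$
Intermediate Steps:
$E{\left(N \right)} = -156 + N$
$U = -12996$ ($U = -13104 + 108 = -12996$)
$\frac{U}{E{\left(r \right)}} = - \frac{12996}{-156 - 117} = - \frac{12996}{-273} = \left(-12996\right) \left(- \frac{1}{273}\right) = \frac{4332}{91}$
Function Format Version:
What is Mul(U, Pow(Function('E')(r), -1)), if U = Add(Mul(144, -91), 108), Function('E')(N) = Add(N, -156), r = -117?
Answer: Rational(4332, 91) ≈ 47.604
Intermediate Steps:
Function('E')(N) = Add(-156, N)
U = -12996 (U = Add(-13104, 108) = -12996)
Mul(U, Pow(Function('E')(r), -1)) = Mul(-12996, Pow(Add(-156, -117), -1)) = Mul(-12996, Pow(-273, -1)) = Mul(-12996, Rational(-1, 273)) = Rational(4332, 91)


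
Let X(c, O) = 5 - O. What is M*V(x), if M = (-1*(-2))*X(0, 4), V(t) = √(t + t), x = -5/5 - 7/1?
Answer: 8*I ≈ 8.0*I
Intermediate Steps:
x = -8 (x = -5*⅕ - 7*1 = -1 - 7 = -8)
V(t) = √2*√t (V(t) = √(2*t) = √2*√t)
M = 2 (M = (-1*(-2))*(5 - 1*4) = 2*(5 - 4) = 2*1 = 2)
M*V(x) = 2*(√2*√(-8)) = 2*(√2*(2*I*√2)) = 2*(4*I) = 8*I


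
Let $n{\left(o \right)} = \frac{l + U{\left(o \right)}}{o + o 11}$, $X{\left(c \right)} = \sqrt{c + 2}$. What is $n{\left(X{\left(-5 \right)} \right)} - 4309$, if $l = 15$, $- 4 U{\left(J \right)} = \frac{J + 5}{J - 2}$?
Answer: $\frac{- 1241169 i - 620371 \sqrt{3}}{144 \left(\sqrt{3} + 2 i\right)} \approx -4309.0 - 0.73372 i$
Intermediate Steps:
$X{\left(c \right)} = \sqrt{2 + c}$
$U{\left(J \right)} = - \frac{5 + J}{4 \left(-2 + J\right)}$ ($U{\left(J \right)} = - \frac{\left(J + 5\right) \frac{1}{J - 2}}{4} = - \frac{\left(5 + J\right) \frac{1}{-2 + J}}{4} = - \frac{\frac{1}{-2 + J} \left(5 + J\right)}{4} = - \frac{5 + J}{4 \left(-2 + J\right)}$)
$n{\left(o \right)} = \frac{15 + \frac{-5 - o}{4 \left(-2 + o\right)}}{12 o}$ ($n{\left(o \right)} = \frac{15 + \frac{-5 - o}{4 \left(-2 + o\right)}}{o + o 11} = \frac{15 + \frac{-5 - o}{4 \left(-2 + o\right)}}{o + 11 o} = \frac{15 + \frac{-5 - o}{4 \left(-2 + o\right)}}{12 o}$)
$n{\left(X{\left(-5 \right)} \right)} - 4309 = \frac{-125 + 59 \sqrt{2 - 5}}{48 \sqrt{2 - 5} \left(-2 + \sqrt{2 - 5}\right)} - 4309 = \frac{-125 + 59 \sqrt{-3}}{48 \sqrt{-3} \left(-2 + \sqrt{-3}\right)} - 4309 = \frac{-125 + 59 i \sqrt{3}}{48 i \sqrt{3} \left(-2 + i \sqrt{3}\right)} - 4309 = \frac{- \frac{i \sqrt{3}}{3} \left(-125 + 59 i \sqrt{3}\right)}{48 \left(-2 + i \sqrt{3}\right)} - 4309 = - \frac{i \sqrt{3} \left(-125 + 59 i \sqrt{3}\right)}{144 \left(-2 + i \sqrt{3}\right)} - 4309 = -4309 - \frac{i \sqrt{3} \left(-125 + 59 i \sqrt{3}\right)}{144 \left(-2 + i \sqrt{3}\right)}$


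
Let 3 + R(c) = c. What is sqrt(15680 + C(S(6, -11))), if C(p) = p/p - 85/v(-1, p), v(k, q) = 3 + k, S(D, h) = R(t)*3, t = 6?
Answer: sqrt(62554)/2 ≈ 125.05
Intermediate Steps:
R(c) = -3 + c
S(D, h) = 9 (S(D, h) = (-3 + 6)*3 = 3*3 = 9)
C(p) = -83/2 (C(p) = p/p - 85/(3 - 1) = 1 - 85/2 = -83/2)
sqrt(15680 + C(S(6, -11))) = sqrt(15680 - 83/2) = sqrt(31277/2) = sqrt(62554)/2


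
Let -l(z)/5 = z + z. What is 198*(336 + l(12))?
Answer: 42768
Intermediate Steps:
l(z) = -10*z (l(z) = -5*(z + z) = -10*z)
198*(336 + l(12)) = 198*(336 - 10*12) = 198*(336 - 120) = 198*216 = 42768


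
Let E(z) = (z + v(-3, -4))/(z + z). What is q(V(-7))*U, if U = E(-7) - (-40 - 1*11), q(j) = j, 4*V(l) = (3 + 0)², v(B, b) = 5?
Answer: 1611/14 ≈ 115.07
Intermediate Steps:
V(l) = 9/4 (V(l) = (3 + 0)²/4 = (¼)*3² = (¼)*9 = 9/4)
E(z) = (5 + z)/(2*z) (E(z) = (z + 5)/(z + z) = (5 + z)/((2*z)) = (5 + z)*(1/(2*z)) = (5 + z)/(2*z))
U = 358/7 (U = (½)*(5 - 7)/(-7) - (-40 - 1*11) = (½)*(-⅐)*(-2) - (-40 - 11) = ⅐ - 1*(-51) = ⅐ + 51 = 358/7 ≈ 51.143)
q(V(-7))*U = (9/4)*(358/7) = 1611/14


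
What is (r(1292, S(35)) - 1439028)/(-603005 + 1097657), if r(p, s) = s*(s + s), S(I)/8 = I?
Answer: -320557/123663 ≈ -2.5922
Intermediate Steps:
S(I) = 8*I
r(p, s) = 2*s² (r(p, s) = s*(2*s) = 2*s²)
(r(1292, S(35)) - 1439028)/(-603005 + 1097657) = (2*(8*35)² - 1439028)/(-603005 + 1097657) = (2*280² - 1439028)/494652 = (2*78400 - 1439028)*(1/494652) = (156800 - 1439028)*(1/494652) = -1282228*1/494652 = -320557/123663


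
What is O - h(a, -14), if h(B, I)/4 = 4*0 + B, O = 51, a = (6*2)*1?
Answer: 3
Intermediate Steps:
a = 12 (a = 12*1 = 12)
h(B, I) = 4*B (h(B, I) = 4*(4*0 + B) = 4*(0 + B) = 4*B)
O - h(a, -14) = 51 - 4*12 = 51 - 1*48 = 51 - 48 = 3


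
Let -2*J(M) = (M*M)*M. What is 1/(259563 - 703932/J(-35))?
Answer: 42875/11127355761 ≈ 3.8531e-6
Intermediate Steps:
J(M) = -M**3/2 (J(M) = -M*M*M/2 = -M**2*M/2 = -M**3/2)
1/(259563 - 703932/J(-35)) = 1/(259563 - 703932/((-1/2*(-35)**3))) = 1/(259563 - 703932/((-1/2*(-42875)))) = 1/(259563 - 703932/42875/2) = 1/(259563 - 703932*2/42875) = 1/(259563 - 1407864/42875) = 1/(11127355761/42875) = 42875/11127355761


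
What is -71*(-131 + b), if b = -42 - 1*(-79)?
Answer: 6674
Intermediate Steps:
b = 37 (b = -42 + 79 = 37)
-71*(-131 + b) = -71*(-131 + 37) = -71*(-94) = 6674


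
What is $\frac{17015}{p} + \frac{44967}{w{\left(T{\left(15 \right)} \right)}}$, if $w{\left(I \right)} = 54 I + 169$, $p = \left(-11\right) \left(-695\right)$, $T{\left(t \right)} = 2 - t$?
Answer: $- \frac{5149288}{62689} \approx -82.14$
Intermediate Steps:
$p = 7645$
$w{\left(I \right)} = 169 + 54 I$
$\frac{17015}{p} + \frac{44967}{w{\left(T{\left(15 \right)} \right)}} = \frac{17015}{7645} + \frac{44967}{169 + 54 \left(2 - 15\right)} = 17015 \cdot \frac{1}{7645} + \frac{44967}{169 + 54 \left(2 - 15\right)} = \frac{3403}{1529} + \frac{44967}{169 + 54 \left(-13\right)} = \frac{3403}{1529} + \frac{44967}{169 - 702} = \frac{3403}{1529} + \frac{44967}{-533} = \frac{3403}{1529} + 44967 \left(- \frac{1}{533}\right) = \frac{3403}{1529} - \frac{3459}{41} = - \frac{5149288}{62689}$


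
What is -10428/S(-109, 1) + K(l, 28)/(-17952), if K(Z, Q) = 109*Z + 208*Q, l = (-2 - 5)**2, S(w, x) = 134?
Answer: -8577253/109344 ≈ -78.443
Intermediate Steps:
l = 49 (l = (-7)**2 = 49)
-10428/S(-109, 1) + K(l, 28)/(-17952) = -10428/134 + (109*49 + 208*28)/(-17952) = -10428*1/134 + (5341 + 5824)*(-1/17952) = -5214/67 + 11165*(-1/17952) = -5214/67 - 1015/1632 = -8577253/109344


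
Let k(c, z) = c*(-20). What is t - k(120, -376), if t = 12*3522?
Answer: 44664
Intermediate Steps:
k(c, z) = -20*c
t = 42264
t - k(120, -376) = 42264 - (-20)*120 = 42264 - 1*(-2400) = 42264 + 2400 = 44664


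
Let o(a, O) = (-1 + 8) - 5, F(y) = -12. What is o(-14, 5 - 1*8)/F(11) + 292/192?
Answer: 65/48 ≈ 1.3542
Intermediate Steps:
o(a, O) = 2 (o(a, O) = 7 - 5 = 2)
o(-14, 5 - 1*8)/F(11) + 292/192 = 2/(-12) + 292/192 = 2*(-1/12) + 292*(1/192) = -1/6 + 73/48 = 65/48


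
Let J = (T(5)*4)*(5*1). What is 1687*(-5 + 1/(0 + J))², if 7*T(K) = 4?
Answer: 260555463/6400 ≈ 40712.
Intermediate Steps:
T(K) = 4/7 (T(K) = (⅐)*4 = 4/7)
J = 80/7 (J = ((4/7)*4)*(5*1) = (16/7)*5 = 80/7 ≈ 11.429)
1687*(-5 + 1/(0 + J))² = 1687*(-5 + 1/(0 + 80/7))² = 1687*(-5 + 1/(80/7))² = 1687*(-5 + 7/80)² = 1687*(-393/80)² = 1687*(154449/6400) = 260555463/6400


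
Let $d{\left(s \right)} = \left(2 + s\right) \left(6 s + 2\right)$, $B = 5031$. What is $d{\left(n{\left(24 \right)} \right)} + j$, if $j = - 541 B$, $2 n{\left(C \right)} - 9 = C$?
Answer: $- \frac{5439805}{2} \approx -2.7199 \cdot 10^{6}$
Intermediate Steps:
$n{\left(C \right)} = \frac{9}{2} + \frac{C}{2}$
$d{\left(s \right)} = \left(2 + s\right) \left(2 + 6 s\right)$
$j = -2721771$ ($j = \left(-541\right) 5031 = -2721771$)
$d{\left(n{\left(24 \right)} \right)} + j = \left(4 + 6 \left(\frac{9}{2} + \frac{1}{2} \cdot 24\right)^{2} + 14 \left(\frac{9}{2} + \frac{1}{2} \cdot 24\right)\right) - 2721771 = \left(4 + 6 \left(\frac{9}{2} + 12\right)^{2} + 14 \left(\frac{9}{2} + 12\right)\right) - 2721771 = \left(4 + 6 \left(\frac{33}{2}\right)^{2} + 14 \cdot \frac{33}{2}\right) - 2721771 = \left(4 + 6 \cdot \frac{1089}{4} + 231\right) - 2721771 = \left(4 + \frac{3267}{2} + 231\right) - 2721771 = \frac{3737}{2} - 2721771 = - \frac{5439805}{2}$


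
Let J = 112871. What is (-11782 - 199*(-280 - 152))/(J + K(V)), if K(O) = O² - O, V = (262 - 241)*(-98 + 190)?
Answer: 74186/3843563 ≈ 0.019301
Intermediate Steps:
V = 1932 (V = 21*92 = 1932)
(-11782 - 199*(-280 - 152))/(J + K(V)) = (-11782 - 199*(-280 - 152))/(112871 + 1932*(-1 + 1932)) = (-11782 - 199*(-432))/(112871 + 1932*1931) = (-11782 + 85968)/(112871 + 3730692) = 74186/3843563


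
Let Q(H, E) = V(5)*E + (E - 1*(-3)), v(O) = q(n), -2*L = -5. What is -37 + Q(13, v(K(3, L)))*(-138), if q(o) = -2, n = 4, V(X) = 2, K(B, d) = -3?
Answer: 377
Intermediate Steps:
L = 5/2 (L = -½*(-5) = 5/2 ≈ 2.5000)
v(O) = -2
Q(H, E) = 3 + 3*E (Q(H, E) = 2*E + (E - 1*(-3)) = 2*E + (E + 3) = 2*E + (3 + E) = 3 + 3*E)
-37 + Q(13, v(K(3, L)))*(-138) = -37 + (3 + 3*(-2))*(-138) = -37 + (3 - 6)*(-138) = -37 - 3*(-138) = -37 + 414 = 377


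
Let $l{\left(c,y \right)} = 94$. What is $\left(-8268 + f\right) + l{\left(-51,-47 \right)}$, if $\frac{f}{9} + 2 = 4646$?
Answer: $33622$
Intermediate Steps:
$f = 41796$ ($f = -18 + 9 \cdot 4646 = -18 + 41814 = 41796$)
$\left(-8268 + f\right) + l{\left(-51,-47 \right)} = \left(-8268 + 41796\right) + 94 = 33528 + 94 = 33622$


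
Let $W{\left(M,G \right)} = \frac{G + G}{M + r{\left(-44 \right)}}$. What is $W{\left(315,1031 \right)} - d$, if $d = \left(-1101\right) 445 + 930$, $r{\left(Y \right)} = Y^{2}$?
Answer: $\frac{1100774827}{2251} \approx 4.8902 \cdot 10^{5}$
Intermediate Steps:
$W{\left(M,G \right)} = \frac{2 G}{1936 + M}$ ($W{\left(M,G \right)} = \frac{G + G}{M + \left(-44\right)^{2}} = \frac{2 G}{M + 1936} = \frac{2 G}{1936 + M}$)
$d = -489015$ ($d = -489945 + 930 = -489015$)
$W{\left(315,1031 \right)} - d = 2 \cdot 1031 \frac{1}{1936 + 315} - -489015 = 2 \cdot 1031 \cdot \frac{1}{2251} + 489015 = \frac{2062}{2251} + 489015 = \frac{1100774827}{2251}$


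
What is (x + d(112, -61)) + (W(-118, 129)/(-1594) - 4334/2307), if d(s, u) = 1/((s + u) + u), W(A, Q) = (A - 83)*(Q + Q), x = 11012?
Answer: 203037132851/18386790 ≈ 11043.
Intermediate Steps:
W(A, Q) = 2*Q*(-83 + A) (W(A, Q) = (-83 + A)*(2*Q) = 2*Q*(-83 + A))
d(s, u) = 1/(s + 2*u)
(x + d(112, -61)) + (W(-118, 129)/(-1594) - 4334/2307) = (11012 + 1/(112 + 2*(-61))) + ((2*129*(-83 - 118))/(-1594) - 4334/2307) = (11012 + 1/(112 - 122)) + ((2*129*(-201))*(-1/1594) - 4334*1/2307) = (11012 + 1/(-10)) + (-51858*(-1/1594) - 4334/2307) = (11012 - ⅒) + (25929/797 - 4334/2307) = 110119/10 + 56364005/1838679 = 203037132851/18386790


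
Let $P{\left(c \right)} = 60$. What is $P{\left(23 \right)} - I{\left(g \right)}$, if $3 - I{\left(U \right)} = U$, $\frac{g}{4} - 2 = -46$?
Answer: $-119$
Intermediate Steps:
$g = -176$ ($g = 8 + 4 \left(-46\right) = 8 - 184 = -176$)
$I{\left(U \right)} = 3 - U$
$P{\left(23 \right)} - I{\left(g \right)} = 60 - \left(3 - -176\right) = 60 - \left(3 + 176\right) = 60 - 179 = -119$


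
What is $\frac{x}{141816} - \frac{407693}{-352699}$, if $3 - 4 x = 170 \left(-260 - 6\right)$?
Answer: $\frac{247219668829}{200073445536} \approx 1.2356$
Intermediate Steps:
$x = \frac{45223}{4}$ ($x = \frac{3}{4} - \frac{170 \left(-260 - 6\right)}{4} = \frac{3}{4} - \frac{170 \left(-266\right)}{4} = \frac{3}{4} - -11305 = \frac{3}{4} + 11305 = \frac{45223}{4} \approx 11306.0$)
$\frac{x}{141816} - \frac{407693}{-352699} = \frac{45223}{4 \cdot 141816} - \frac{407693}{-352699} = \frac{45223}{4} \cdot \frac{1}{141816} - - \frac{407693}{352699} = \frac{45223}{567264} + \frac{407693}{352699} = \frac{247219668829}{200073445536}$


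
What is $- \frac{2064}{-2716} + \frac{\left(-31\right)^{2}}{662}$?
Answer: $\frac{994111}{449498} \approx 2.2116$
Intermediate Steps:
$- \frac{2064}{-2716} + \frac{\left(-31\right)^{2}}{662} = \left(-2064\right) \left(- \frac{1}{2716}\right) + 961 \cdot \frac{1}{662} = \frac{516}{679} + \frac{961}{662} = \frac{994111}{449498}$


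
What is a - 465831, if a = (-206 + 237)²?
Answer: -464870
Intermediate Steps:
a = 961 (a = 31² = 961)
a - 465831 = 961 - 465831 = -464870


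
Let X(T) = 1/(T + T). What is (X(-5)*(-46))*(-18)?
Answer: -414/5 ≈ -82.800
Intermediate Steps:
X(T) = 1/(2*T)
(X(-5)*(-46))*(-18) = (((½)/(-5))*(-46))*(-18) = (((½)*(-⅕))*(-46))*(-18) = -⅒*(-46)*(-18) = (23/5)*(-18) = -414/5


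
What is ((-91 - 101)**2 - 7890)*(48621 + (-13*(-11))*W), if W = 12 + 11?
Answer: 1504040340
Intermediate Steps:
W = 23
((-91 - 101)**2 - 7890)*(48621 + (-13*(-11))*W) = ((-91 - 101)**2 - 7890)*(48621 - 13*(-11)*23) = ((-192)**2 - 7890)*(48621 + 143*23) = (36864 - 7890)*(48621 + 3289) = 28974*51910 = 1504040340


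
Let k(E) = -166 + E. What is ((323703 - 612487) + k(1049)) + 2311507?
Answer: 2023606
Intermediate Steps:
((323703 - 612487) + k(1049)) + 2311507 = ((323703 - 612487) + (-166 + 1049)) + 2311507 = (-288784 + 883) + 2311507 = -287901 + 2311507 = 2023606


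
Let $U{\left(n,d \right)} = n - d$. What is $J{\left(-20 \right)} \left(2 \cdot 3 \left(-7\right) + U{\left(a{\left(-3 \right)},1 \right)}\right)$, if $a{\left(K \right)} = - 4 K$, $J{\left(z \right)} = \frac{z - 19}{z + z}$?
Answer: $- \frac{1209}{40} \approx -30.225$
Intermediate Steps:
$J{\left(z \right)} = \frac{-19 + z}{2 z}$
$J{\left(-20 \right)} \left(2 \cdot 3 \left(-7\right) + U{\left(a{\left(-3 \right)},1 \right)}\right) = \frac{-19 - 20}{2 \left(-20\right)} \left(2 \cdot 3 \left(-7\right) - -11\right) = \frac{1}{2} \left(- \frac{1}{20}\right) \left(-39\right) \left(6 \left(-7\right) + \left(12 - 1\right)\right) = \frac{39 \left(-42 + 11\right)}{40} = \frac{39}{40} \left(-31\right) = - \frac{1209}{40}$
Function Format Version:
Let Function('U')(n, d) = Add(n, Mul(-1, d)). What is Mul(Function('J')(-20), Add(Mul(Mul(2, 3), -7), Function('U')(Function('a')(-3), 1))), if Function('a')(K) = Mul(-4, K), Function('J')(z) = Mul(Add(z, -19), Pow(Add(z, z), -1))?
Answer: Rational(-1209, 40) ≈ -30.225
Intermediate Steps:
Function('J')(z) = Mul(Rational(1, 2), Pow(z, -1), Add(-19, z)) (Function('J')(z) = Mul(Add(-19, z), Pow(Mul(2, z), -1)) = Mul(Add(-19, z), Mul(Rational(1, 2), Pow(z, -1))) = Mul(Rational(1, 2), Pow(z, -1), Add(-19, z)))
Mul(Function('J')(-20), Add(Mul(Mul(2, 3), -7), Function('U')(Function('a')(-3), 1))) = Mul(Mul(Rational(1, 2), Pow(-20, -1), Add(-19, -20)), Add(Mul(Mul(2, 3), -7), Add(Mul(-4, -3), Mul(-1, 1)))) = Mul(Mul(Rational(1, 2), Rational(-1, 20), -39), Add(Mul(6, -7), Add(12, -1))) = Mul(Rational(39, 40), Add(-42, 11)) = Mul(Rational(39, 40), -31) = Rational(-1209, 40)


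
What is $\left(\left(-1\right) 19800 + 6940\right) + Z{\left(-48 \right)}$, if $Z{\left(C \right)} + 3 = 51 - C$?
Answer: $-12764$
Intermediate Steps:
$Z{\left(C \right)} = 48 - C$ ($Z{\left(C \right)} = -3 - \left(-51 + C\right) = 48 - C$)
$\left(\left(-1\right) 19800 + 6940\right) + Z{\left(-48 \right)} = \left(\left(-1\right) 19800 + 6940\right) + \left(48 - -48\right) = \left(-19800 + 6940\right) + \left(48 + 48\right) = -12860 + 96 = -12764$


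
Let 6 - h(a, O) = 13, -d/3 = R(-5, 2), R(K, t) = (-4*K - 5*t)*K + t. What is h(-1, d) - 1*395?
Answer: -402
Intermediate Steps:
R(K, t) = t + K*(-5*t - 4*K) (R(K, t) = (-5*t - 4*K)*K + t = K*(-5*t - 4*K) + t = t + K*(-5*t - 4*K))
d = 144 (d = -3*(2 - 4*(-5)² - 5*(-5)*2) = -3*(2 - 4*25 + 50) = -3*(2 - 100 + 50) = -3*(-48) = 144)
h(a, O) = -7 (h(a, O) = 6 - 1*13 = 6 - 13 = -7)
h(-1, d) - 1*395 = -7 - 1*395 = -7 - 395 = -402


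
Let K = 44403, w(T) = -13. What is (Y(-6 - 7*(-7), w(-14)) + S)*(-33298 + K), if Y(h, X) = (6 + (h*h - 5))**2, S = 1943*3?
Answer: 38071593545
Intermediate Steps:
S = 5829
Y(h, X) = (1 + h**2)**2 (Y(h, X) = (6 + (h**2 - 5))**2 = (6 + (-5 + h**2))**2 = (1 + h**2)**2)
(Y(-6 - 7*(-7), w(-14)) + S)*(-33298 + K) = ((1 + (-6 - 7*(-7))**2)**2 + 5829)*(-33298 + 44403) = ((1 + (-6 + 49)**2)**2 + 5829)*11105 = ((1 + 43**2)**2 + 5829)*11105 = ((1 + 1849)**2 + 5829)*11105 = (1850**2 + 5829)*11105 = (3422500 + 5829)*11105 = 3428329*11105 = 38071593545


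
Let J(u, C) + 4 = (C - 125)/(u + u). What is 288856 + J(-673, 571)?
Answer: 194397173/673 ≈ 2.8885e+5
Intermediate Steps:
J(u, C) = -4 + (-125 + C)/(2*u) (J(u, C) = -4 + (C - 125)/(u + u) = -4 + (-125 + C)/((2*u)) = -4 + (-125 + C)*(1/(2*u)) = -4 + (-125 + C)/(2*u))
288856 + J(-673, 571) = 288856 + (½)*(-125 + 571 - 8*(-673))/(-673) = 288856 + (½)*(-1/673)*(-125 + 571 + 5384) = 288856 + (½)*(-1/673)*5830 = 288856 - 2915/673 = 194397173/673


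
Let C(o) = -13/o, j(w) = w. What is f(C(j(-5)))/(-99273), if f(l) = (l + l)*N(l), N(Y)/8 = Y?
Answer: -2704/2481825 ≈ -0.0010895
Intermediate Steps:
N(Y) = 8*Y
f(l) = 16*l² (f(l) = (l + l)*(8*l) = (2*l)*(8*l) = 16*l²)
f(C(j(-5)))/(-99273) = (16*(-13/(-5))²)/(-99273) = (16*(-13*(-⅕))²)*(-1/99273) = (16*(13/5)²)*(-1/99273) = (16*(169/25))*(-1/99273) = (2704/25)*(-1/99273) = -2704/2481825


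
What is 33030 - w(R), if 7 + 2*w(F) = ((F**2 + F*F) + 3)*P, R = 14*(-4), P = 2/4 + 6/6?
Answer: 113309/4 ≈ 28327.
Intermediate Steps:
P = 3/2 (P = 2*(1/4) + 6*(1/6) = 1/2 + 1 = 3/2 ≈ 1.5000)
R = -56
w(F) = -5/4 + 3*F**2/2 (w(F) = -7/2 + (((F**2 + F*F) + 3)*(3/2))/2 = -7/2 + (((F**2 + F**2) + 3)*(3/2))/2 = -7/2 + ((2*F**2 + 3)*(3/2))/2 = -7/2 + ((3 + 2*F**2)*(3/2))/2 = -7/2 + (9/2 + 3*F**2)/2 = -7/2 + (9/4 + 3*F**2/2) = -5/4 + 3*F**2/2)
33030 - w(R) = 33030 - (-5/4 + (3/2)*(-56)**2) = 33030 - (-5/4 + (3/2)*3136) = 33030 - (-5/4 + 4704) = 33030 - 1*18811/4 = 33030 - 18811/4 = 113309/4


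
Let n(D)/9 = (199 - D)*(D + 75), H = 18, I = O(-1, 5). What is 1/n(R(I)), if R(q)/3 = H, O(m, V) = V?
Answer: 1/168345 ≈ 5.9402e-6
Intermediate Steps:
I = 5
R(q) = 54 (R(q) = 3*18 = 54)
n(D) = 9*(75 + D)*(199 - D) (n(D) = 9*((199 - D)*(D + 75)) = 9*((199 - D)*(75 + D)) = 9*((75 + D)*(199 - D)) = 9*(75 + D)*(199 - D))
1/n(R(I)) = 1/(134325 - 9*54**2 + 1116*54) = 1/(134325 - 9*2916 + 60264) = 1/(134325 - 26244 + 60264) = 1/168345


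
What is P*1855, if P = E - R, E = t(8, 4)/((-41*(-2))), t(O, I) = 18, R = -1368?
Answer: 104059935/41 ≈ 2.5380e+6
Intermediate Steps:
E = 9/41 (E = 18/((-41*(-2))) = 18/82 = 18*(1/82) = 9/41 ≈ 0.21951)
P = 56097/41 (P = 9/41 - 1*(-1368) = 9/41 + 1368 = 56097/41 ≈ 1368.2)
P*1855 = (56097/41)*1855 = 104059935/41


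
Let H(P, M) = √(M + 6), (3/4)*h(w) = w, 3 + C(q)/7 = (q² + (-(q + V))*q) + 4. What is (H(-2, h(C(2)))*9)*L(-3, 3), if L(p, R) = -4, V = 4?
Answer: -12*I*√534 ≈ -277.3*I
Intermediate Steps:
C(q) = 7 + 7*q² + 7*q*(-4 - q) (C(q) = -21 + 7*((q² + (-(q + 4))*q) + 4) = -21 + 7*((q² + (-(4 + q))*q) + 4) = -21 + 7*((q² + (-4 - q)*q) + 4) = -21 + 7*((q² + q*(-4 - q)) + 4) = -21 + 7*(4 + q² + q*(-4 - q)) = -21 + (28 + 7*q² + 7*q*(-4 - q)) = 7 + 7*q² + 7*q*(-4 - q))
h(w) = 4*w/3
H(P, M) = √(6 + M)
(H(-2, h(C(2)))*9)*L(-3, 3) = (√(6 + 4*(7 - 28*2)/3)*9)*(-4) = (√(6 + 4*(7 - 56)/3)*9)*(-4) = (√(6 + (4/3)*(-49))*9)*(-4) = (√(6 - 196/3)*9)*(-4) = (√(-178/3)*9)*(-4) = ((I*√534/3)*9)*(-4) = (3*I*√534)*(-4) = -12*I*√534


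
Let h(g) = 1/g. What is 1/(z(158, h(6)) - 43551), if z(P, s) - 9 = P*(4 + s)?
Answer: -3/128651 ≈ -2.3319e-5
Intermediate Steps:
z(P, s) = 9 + P*(4 + s)
1/(z(158, h(6)) - 43551) = 1/((9 + 4*158 + 158/6) - 43551) = 1/((9 + 632 + 158*(⅙)) - 43551) = 1/((9 + 632 + 79/3) - 43551) = 1/(2002/3 - 43551) = 1/(-128651/3) = -3/128651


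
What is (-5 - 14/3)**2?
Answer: 841/9 ≈ 93.444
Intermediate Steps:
(-5 - 14/3)**2 = (-29/3)**2 = 841/9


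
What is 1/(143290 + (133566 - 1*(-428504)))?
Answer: 1/705360 ≈ 1.4177e-6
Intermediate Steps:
1/(143290 + (133566 - 1*(-428504))) = 1/(143290 + (133566 + 428504)) = 1/(143290 + 562070) = 1/705360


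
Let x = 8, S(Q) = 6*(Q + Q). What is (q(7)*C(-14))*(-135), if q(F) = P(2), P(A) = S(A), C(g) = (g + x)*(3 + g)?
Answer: -213840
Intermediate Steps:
S(Q) = 12*Q (S(Q) = 6*(2*Q) = 12*Q)
C(g) = (3 + g)*(8 + g) (C(g) = (g + 8)*(3 + g) = (8 + g)*(3 + g) = (3 + g)*(8 + g))
P(A) = 12*A
q(F) = 24 (q(F) = 12*2 = 24)
(q(7)*C(-14))*(-135) = (24*(24 + (-14)² + 11*(-14)))*(-135) = (24*(24 + 196 - 154))*(-135) = (24*66)*(-135) = 1584*(-135) = -213840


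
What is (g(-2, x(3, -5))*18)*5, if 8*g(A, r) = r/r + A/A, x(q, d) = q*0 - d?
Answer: 45/2 ≈ 22.500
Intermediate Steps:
x(q, d) = -d (x(q, d) = 0 - d = -d)
g(A, r) = 1/4 (g(A, r) = (r/r + A/A)/8 = (1 + 1)/8 = (1/8)*2 = 1/4)
(g(-2, x(3, -5))*18)*5 = ((1/4)*18)*5 = (9/2)*5 = 45/2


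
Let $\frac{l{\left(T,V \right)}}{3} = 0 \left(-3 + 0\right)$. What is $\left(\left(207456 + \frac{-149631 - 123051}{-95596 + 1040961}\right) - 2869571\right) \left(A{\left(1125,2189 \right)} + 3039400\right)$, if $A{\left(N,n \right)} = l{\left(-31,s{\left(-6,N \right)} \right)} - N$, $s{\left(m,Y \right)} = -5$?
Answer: $- \frac{1529267485387674335}{189073} \approx -8.0882 \cdot 10^{12}$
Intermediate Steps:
$l{\left(T,V \right)} = 0$ ($l{\left(T,V \right)} = 3 \cdot 0 \left(-3 + 0\right) = 3 \cdot 0 \left(-3\right) = 3 \cdot 0 = 0$)
$A{\left(N,n \right)} = - N$ ($A{\left(N,n \right)} = 0 - N = - N$)
$\left(\left(207456 + \frac{-149631 - 123051}{-95596 + 1040961}\right) - 2869571\right) \left(A{\left(1125,2189 \right)} + 3039400\right) = \left(\left(207456 + \frac{-149631 - 123051}{-95596 + 1040961}\right) - 2869571\right) \left(\left(-1\right) 1125 + 3039400\right) = \left(\left(207456 - \frac{272682}{945365}\right) - 2869571\right) \left(-1125 + 3039400\right) = \left(\left(207456 - \frac{272682}{945365}\right) - 2869571\right) 3038275 = \left(\frac{196121368758}{945365} - 2869571\right) 3038275 = \left(- \frac{2516670619657}{945365}\right) 3038275 = - \frac{1529267485387674335}{189073}$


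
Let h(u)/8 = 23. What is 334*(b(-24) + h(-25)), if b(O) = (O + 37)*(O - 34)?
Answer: -190380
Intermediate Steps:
b(O) = (-34 + O)*(37 + O) (b(O) = (37 + O)*(-34 + O) = (-34 + O)*(37 + O))
h(u) = 184 (h(u) = 8*23 = 184)
334*(b(-24) + h(-25)) = 334*((-1258 + (-24)² + 3*(-24)) + 184) = 334*((-1258 + 576 - 72) + 184) = 334*(-754 + 184) = 334*(-570) = -190380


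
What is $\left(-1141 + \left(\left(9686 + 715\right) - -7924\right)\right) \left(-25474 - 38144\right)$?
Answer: $-1093211712$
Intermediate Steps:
$\left(-1141 + \left(\left(9686 + 715\right) - -7924\right)\right) \left(-25474 - 38144\right) = \left(-1141 + \left(10401 + 7924\right)\right) \left(-63618\right) = \left(-1141 + 18325\right) \left(-63618\right) = 17184 \left(-63618\right) = -1093211712$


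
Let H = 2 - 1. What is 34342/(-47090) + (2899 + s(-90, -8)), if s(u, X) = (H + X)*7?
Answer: 67086079/23545 ≈ 2849.3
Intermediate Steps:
H = 1
s(u, X) = 7 + 7*X (s(u, X) = (1 + X)*7 = 7 + 7*X)
34342/(-47090) + (2899 + s(-90, -8)) = 34342/(-47090) + (2899 + (7 + 7*(-8))) = 34342*(-1/47090) + (2899 + (7 - 56)) = -17171/23545 + (2899 - 49) = -17171/23545 + 2850 = 67086079/23545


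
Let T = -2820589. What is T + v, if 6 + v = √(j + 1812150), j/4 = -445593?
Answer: -2820595 + √29778 ≈ -2.8204e+6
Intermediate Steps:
j = -1782372 (j = 4*(-445593) = -1782372)
v = -6 + √29778 (v = -6 + √(-1782372 + 1812150) = -6 + √29778 ≈ 166.56)
T + v = -2820589 + (-6 + √29778) = -2820595 + √29778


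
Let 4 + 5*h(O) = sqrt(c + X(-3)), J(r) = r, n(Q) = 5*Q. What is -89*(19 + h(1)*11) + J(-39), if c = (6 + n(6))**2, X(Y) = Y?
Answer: -4734/5 - 979*sqrt(1293)/5 ≈ -7987.4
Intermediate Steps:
c = 1296 (c = (6 + 5*6)**2 = (6 + 30)**2 = 36**2 = 1296)
h(O) = -4/5 + sqrt(1293)/5 (h(O) = -4/5 + sqrt(1296 - 3)/5 = -4/5 + sqrt(1293)/5)
-89*(19 + h(1)*11) + J(-39) = -89*(19 + (-4/5 + sqrt(1293)/5)*11) - 39 = -89*(19 + (-44/5 + 11*sqrt(1293)/5)) - 39 = -89*(51/5 + 11*sqrt(1293)/5) - 39 = (-4539/5 - 979*sqrt(1293)/5) - 39 = -4734/5 - 979*sqrt(1293)/5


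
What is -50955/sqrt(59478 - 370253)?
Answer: 10191*I*sqrt(12431)/12431 ≈ 91.404*I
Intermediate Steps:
-50955/sqrt(59478 - 370253) = -50955*(-I*sqrt(12431)/62155) = -(-10191)*I*sqrt(12431)/12431 = 10191*I*sqrt(12431)/12431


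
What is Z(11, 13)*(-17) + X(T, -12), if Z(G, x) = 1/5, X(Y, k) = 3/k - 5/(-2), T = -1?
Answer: -23/20 ≈ -1.1500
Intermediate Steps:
X(Y, k) = 5/2 + 3/k (X(Y, k) = 3/k - 5*(-½) = 3/k + 5/2 = 5/2 + 3/k)
Z(G, x) = ⅕
Z(11, 13)*(-17) + X(T, -12) = (⅕)*(-17) + (5/2 + 3/(-12)) = -17/5 + (5/2 + 3*(-1/12)) = -17/5 + (5/2 - ¼) = -17/5 + 9/4 = -23/20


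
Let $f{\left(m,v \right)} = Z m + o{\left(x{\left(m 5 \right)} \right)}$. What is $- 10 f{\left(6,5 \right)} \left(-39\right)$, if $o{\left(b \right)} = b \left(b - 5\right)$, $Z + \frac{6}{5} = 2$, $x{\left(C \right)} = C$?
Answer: $294372$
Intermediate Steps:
$Z = \frac{4}{5}$ ($Z = - \frac{6}{5} + 2 = \frac{4}{5} \approx 0.8$)
$o{\left(b \right)} = b \left(-5 + b\right)$
$f{\left(m,v \right)} = \frac{4 m}{5} + 5 m \left(-5 + 5 m\right)$ ($f{\left(m,v \right)} = \frac{4 m}{5} + m 5 \left(-5 + m 5\right) = \frac{4 m}{5} + 5 m \left(-5 + 5 m\right)$)
$- 10 f{\left(6,5 \right)} \left(-39\right) = - 10 \cdot \frac{1}{5} \cdot 6 \left(-121 + 125 \cdot 6\right) \left(-39\right) = - 10 \cdot \frac{1}{5} \cdot 6 \left(-121 + 750\right) \left(-39\right) = - 10 \cdot \frac{1}{5} \cdot 6 \cdot 629 \left(-39\right) = \left(-10\right) \frac{3774}{5} \left(-39\right) = \left(-7548\right) \left(-39\right) = 294372$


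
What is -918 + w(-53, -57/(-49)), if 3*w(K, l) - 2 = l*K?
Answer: -137869/147 ≈ -937.88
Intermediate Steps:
w(K, l) = ⅔ + K*l/3 (w(K, l) = ⅔ + (l*K)/3 = ⅔ + (K*l)/3 = ⅔ + K*l/3)
-918 + w(-53, -57/(-49)) = -918 + (⅔ + (⅓)*(-53)*(-57/(-49))) = -918 + (⅔ + (⅓)*(-53)*(-57*(-1/49))) = -918 + (⅔ + (⅓)*(-53)*(57/49)) = -918 + (⅔ - 1007/49) = -918 - 2923/147 = -137869/147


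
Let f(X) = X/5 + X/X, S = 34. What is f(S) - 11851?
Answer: -59216/5 ≈ -11843.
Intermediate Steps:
f(X) = 1 + X/5 (f(X) = X*(1/5) + 1 = X/5 + 1 = 1 + X/5)
f(S) - 11851 = (1 + (1/5)*34) - 11851 = (1 + 34/5) - 11851 = 39/5 - 11851 = -59216/5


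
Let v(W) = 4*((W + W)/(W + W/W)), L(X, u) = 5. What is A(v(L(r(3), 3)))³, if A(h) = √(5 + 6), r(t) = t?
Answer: 11*√11 ≈ 36.483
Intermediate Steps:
v(W) = 8*W/(1 + W) (v(W) = 4*((2*W)/(W + 1)) = 4*((2*W)/(1 + W)) = 4*(2*W/(1 + W)) = 8*W/(1 + W))
A(h) = √11
A(v(L(r(3), 3)))³ = (√11)³ = 11*√11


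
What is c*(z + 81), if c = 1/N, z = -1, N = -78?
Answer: -40/39 ≈ -1.0256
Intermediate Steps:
c = -1/78 (c = 1/(-78) = -1/78 ≈ -0.012821)
c*(z + 81) = -(-1 + 81)/78 = -1/78*80 = -40/39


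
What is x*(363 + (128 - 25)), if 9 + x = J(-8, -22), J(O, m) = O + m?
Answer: -18174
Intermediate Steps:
x = -39 (x = -9 + (-8 - 22) = -9 - 30 = -39)
x*(363 + (128 - 25)) = -39*(363 + (128 - 25)) = -39*(363 + 103) = -39*466 = -18174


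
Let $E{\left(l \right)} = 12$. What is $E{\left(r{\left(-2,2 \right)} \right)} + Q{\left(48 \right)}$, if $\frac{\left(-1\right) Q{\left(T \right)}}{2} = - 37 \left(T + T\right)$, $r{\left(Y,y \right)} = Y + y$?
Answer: $7116$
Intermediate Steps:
$Q{\left(T \right)} = 148 T$ ($Q{\left(T \right)} = - 2 \left(- 37 \left(T + T\right)\right) = - 2 \left(- 37 \cdot 2 T\right) = - 2 \left(- 74 T\right) = 148 T$)
$E{\left(r{\left(-2,2 \right)} \right)} + Q{\left(48 \right)} = 12 + 148 \cdot 48 = 12 + 7104 = 7116$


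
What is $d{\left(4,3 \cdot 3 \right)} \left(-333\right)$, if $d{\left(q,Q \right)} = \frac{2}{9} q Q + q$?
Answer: $-3996$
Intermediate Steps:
$d{\left(q,Q \right)} = q + \frac{2 Q q}{9}$ ($d{\left(q,Q \right)} = 2 \cdot \frac{1}{9} q Q + q = \frac{2 q}{9} Q + q = \frac{2 Q q}{9} + q = q + \frac{2 Q q}{9}$)
$d{\left(4,3 \cdot 3 \right)} \left(-333\right) = \frac{1}{9} \cdot 4 \left(9 + 2 \cdot 3 \cdot 3\right) \left(-333\right) = \frac{1}{9} \cdot 4 \left(9 + 2 \cdot 9\right) \left(-333\right) = \frac{1}{9} \cdot 4 \left(9 + 18\right) \left(-333\right) = \frac{1}{9} \cdot 4 \cdot 27 \left(-333\right) = 12 \left(-333\right) = -3996$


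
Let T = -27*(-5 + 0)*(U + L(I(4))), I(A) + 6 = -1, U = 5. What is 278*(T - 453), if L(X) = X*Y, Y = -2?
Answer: 587136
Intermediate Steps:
I(A) = -7 (I(A) = -6 - 1 = -7)
L(X) = -2*X (L(X) = X*(-2) = -2*X)
T = 2565 (T = -27*(-5 + 0)*(5 - 2*(-7)) = -(-135)*(5 + 14) = -(-135)*19 = -27*(-95) = 2565)
278*(T - 453) = 278*(2565 - 453) = 278*2112 = 587136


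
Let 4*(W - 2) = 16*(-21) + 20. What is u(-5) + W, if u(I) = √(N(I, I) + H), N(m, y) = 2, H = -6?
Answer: -77 + 2*I ≈ -77.0 + 2.0*I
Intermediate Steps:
W = -77 (W = 2 + (16*(-21) + 20)/4 = 2 + (-336 + 20)/4 = 2 + (¼)*(-316) = 2 - 79 = -77)
u(I) = 2*I (u(I) = √(2 - 6) = √(-4) = 2*I)
u(-5) + W = 2*I - 77 = -77 + 2*I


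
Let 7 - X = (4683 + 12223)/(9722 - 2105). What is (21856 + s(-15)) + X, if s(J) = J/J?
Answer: 166521182/7617 ≈ 21862.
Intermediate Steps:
X = 36413/7617 (X = 7 - (4683 + 12223)/(9722 - 2105) = 7 - 16906/7617 = 36413/7617 ≈ 4.7805)
s(J) = 1
(21856 + s(-15)) + X = (21856 + 1) + 36413/7617 = 21857 + 36413/7617 = 166521182/7617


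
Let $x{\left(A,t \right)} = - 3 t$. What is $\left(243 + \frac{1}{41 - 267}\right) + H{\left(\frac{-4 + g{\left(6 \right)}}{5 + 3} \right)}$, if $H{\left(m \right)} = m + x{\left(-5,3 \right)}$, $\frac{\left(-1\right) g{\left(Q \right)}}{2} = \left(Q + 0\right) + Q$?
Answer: $\frac{26046}{113} \approx 230.5$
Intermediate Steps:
$g{\left(Q \right)} = - 4 Q$ ($g{\left(Q \right)} = - 2 \left(\left(Q + 0\right) + Q\right) = - 2 \left(Q + Q\right) = - 2 \cdot 2 Q = - 4 Q$)
$H{\left(m \right)} = -9 + m$ ($H{\left(m \right)} = m - 9 = -9 + m$)
$\left(243 + \frac{1}{41 - 267}\right) + H{\left(\frac{-4 + g{\left(6 \right)}}{5 + 3} \right)} = \left(243 + \frac{1}{41 - 267}\right) - \left(9 - \frac{-4 - 24}{5 + 3}\right) = \left(243 + \frac{1}{-226}\right) - \left(9 - \frac{-4 - 24}{8}\right) = \left(243 - \frac{1}{226}\right) - \frac{25}{2} = \frac{54917}{226} - \frac{25}{2} = \frac{26046}{113}$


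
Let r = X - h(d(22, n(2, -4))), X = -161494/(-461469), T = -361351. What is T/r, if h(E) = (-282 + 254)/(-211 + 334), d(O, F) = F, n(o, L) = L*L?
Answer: -2278947889793/3642766 ≈ -6.2561e+5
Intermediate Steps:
n(o, L) = L²
X = 161494/461469 (X = -161494*(-1/461469) = 161494/461469 ≈ 0.34996)
h(E) = -28/123
r = 3642766/6306743 (r = 161494/461469 - 1*(-28/123) = 161494/461469 + 28/123 = 3642766/6306743 ≈ 0.57760)
T/r = -361351/3642766/6306743 = -361351*6306743/3642766 = -2278947889793/3642766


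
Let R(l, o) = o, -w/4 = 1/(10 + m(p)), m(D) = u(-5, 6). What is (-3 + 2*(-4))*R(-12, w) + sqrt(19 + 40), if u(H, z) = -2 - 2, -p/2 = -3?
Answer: 22/3 + sqrt(59) ≈ 15.014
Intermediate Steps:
p = 6 (p = -2*(-3) = 6)
u(H, z) = -4
m(D) = -4
w = -2/3 (w = -4/(10 - 4) = -4/6 = -4*1/6 = -2/3 ≈ -0.66667)
(-3 + 2*(-4))*R(-12, w) + sqrt(19 + 40) = (-3 + 2*(-4))*(-2/3) + sqrt(19 + 40) = (-3 - 8)*(-2/3) + sqrt(59) = -11*(-2/3) + sqrt(59) = 22/3 + sqrt(59)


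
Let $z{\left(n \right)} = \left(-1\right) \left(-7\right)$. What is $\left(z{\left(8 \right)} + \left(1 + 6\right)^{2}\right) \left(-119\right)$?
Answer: $-6664$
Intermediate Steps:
$z{\left(n \right)} = 7$
$\left(z{\left(8 \right)} + \left(1 + 6\right)^{2}\right) \left(-119\right) = \left(7 + \left(1 + 6\right)^{2}\right) \left(-119\right) = \left(7 + 7^{2}\right) \left(-119\right) = \left(7 + 49\right) \left(-119\right) = 56 \left(-119\right) = -6664$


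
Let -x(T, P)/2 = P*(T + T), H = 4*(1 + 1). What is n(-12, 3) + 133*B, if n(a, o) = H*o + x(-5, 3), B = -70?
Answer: -9226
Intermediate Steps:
H = 8 (H = 4*2 = 8)
x(T, P) = -4*P*T (x(T, P) = -2*P*(T + T) = -2*P*2*T = -4*P*T)
n(a, o) = 60 + 8*o (n(a, o) = 8*o - 4*3*(-5) = 8*o + 60 = 60 + 8*o)
n(-12, 3) + 133*B = (60 + 8*3) + 133*(-70) = (60 + 24) - 9310 = 84 - 9310 = -9226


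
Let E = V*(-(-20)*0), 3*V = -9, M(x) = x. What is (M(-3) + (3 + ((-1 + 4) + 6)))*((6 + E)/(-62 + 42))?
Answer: -27/10 ≈ -2.7000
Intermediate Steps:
V = -3 (V = (⅓)*(-9) = -3)
E = 0 (E = -(-15)*(-4*0) = -(-15)*0 = -3*0 = 0)
(M(-3) + (3 + ((-1 + 4) + 6)))*((6 + E)/(-62 + 42)) = (-3 + (3 + ((-1 + 4) + 6)))*((6 + 0)/(-62 + 42)) = (-3 + (3 + (3 + 6)))*(6/(-20)) = (-3 + (3 + 9))*(6*(-1/20)) = (-3 + 12)*(-3/10) = 9*(-3/10) = -27/10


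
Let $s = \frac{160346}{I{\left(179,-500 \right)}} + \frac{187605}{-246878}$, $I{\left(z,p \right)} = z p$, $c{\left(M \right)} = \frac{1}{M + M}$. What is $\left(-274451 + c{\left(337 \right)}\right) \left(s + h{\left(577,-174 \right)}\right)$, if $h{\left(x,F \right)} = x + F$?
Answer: $- \frac{102295573653434729736}{930776349625} \approx -1.099 \cdot 10^{8}$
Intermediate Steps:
$c{\left(M \right)} = \frac{1}{2 M}$
$I{\left(z,p \right)} = p z$
$h{\left(x,F \right)} = F + x$
$s = - \frac{7047068411}{2761947625}$ ($s = \frac{160346}{\left(-500\right) 179} + \frac{187605}{-246878} = \frac{160346}{-89500} + 187605 \left(- \frac{1}{246878}\right) = 160346 \left(- \frac{1}{89500}\right) - \frac{187605}{246878} = - \frac{80173}{44750} - \frac{187605}{246878} = - \frac{7047068411}{2761947625} \approx -2.5515$)
$\left(-274451 + c{\left(337 \right)}\right) \left(s + h{\left(577,-174 \right)}\right) = \left(-274451 + \frac{1}{2 \cdot 337}\right) \left(- \frac{7047068411}{2761947625} + \left(-174 + 577\right)\right) = \left(-274451 + \frac{1}{2} \cdot \frac{1}{337}\right) \left(- \frac{7047068411}{2761947625} + 403\right) = \left(-274451 + \frac{1}{674}\right) \frac{1106017824464}{2761947625} = \left(- \frac{184979973}{674}\right) \frac{1106017824464}{2761947625} = - \frac{102295573653434729736}{930776349625}$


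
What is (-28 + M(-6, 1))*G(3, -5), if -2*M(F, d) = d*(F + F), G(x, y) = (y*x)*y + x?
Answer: -1716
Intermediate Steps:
G(x, y) = x + x*y² (G(x, y) = (x*y)*y + x = x*y² + x = x + x*y²)
M(F, d) = -F*d (M(F, d) = -d*(F + F)/2 = -d*2*F/2 = -F*d)
(-28 + M(-6, 1))*G(3, -5) = (-28 - 1*(-6)*1)*(3*(1 + (-5)²)) = (-28 + 6)*(3*(1 + 25)) = -66*26 = -22*78 = -1716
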